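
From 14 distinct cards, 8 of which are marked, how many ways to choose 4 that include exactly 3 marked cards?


Choose 3 of the 8 marked cards and 1 of the other 6 cards:
C(8,3)×C(6,1) = 56×6 = 336

336


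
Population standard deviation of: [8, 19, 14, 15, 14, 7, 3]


Mean = 80/7
  (8-80/7)²=576/49
  (19-80/7)²=2809/49
  (14-80/7)²=324/49
  (15-80/7)²=625/49
  (14-80/7)²=324/49
  (7-80/7)²=961/49
  (3-80/7)²=3481/49
Σ(x-μ)² = 1300/7
σ² = (1300/7)/7 = 1300/49

σ = √(1300/49) ≈ 5.1508


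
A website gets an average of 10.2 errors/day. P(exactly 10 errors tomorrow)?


Poisson(λ=10.2): P(X=10) = e^(-λ)×λ^k/k!
= e^(-10.2) × 10.2^10 / 10!
≈ 3.717031868e-05 × 12189944199.9 / 3628800 ≈ 0.124863

P(X=10) ≈ 0.124863 ≈ 12.49%


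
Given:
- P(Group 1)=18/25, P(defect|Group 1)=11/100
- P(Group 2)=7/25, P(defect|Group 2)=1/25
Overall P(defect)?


P(B) = Σ P(B|Aᵢ)×P(Aᵢ)
  11/100×18/25 = 99/1250
  1/25×7/25 = 7/625
Sum = 113/1250

P(defect) = 113/1250 ≈ 9.04%


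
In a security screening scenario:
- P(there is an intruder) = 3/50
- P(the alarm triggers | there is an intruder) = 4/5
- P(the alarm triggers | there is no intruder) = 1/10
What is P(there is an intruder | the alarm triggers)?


Using Bayes' theorem:
P(A|B) = P(B|A)·P(A) / P(B)

P(the alarm triggers) = 4/5 × 3/50 + 1/10 × 47/50
= 6/125 + 47/500 = 71/500

P(there is an intruder|the alarm triggers) = (6/125) / (71/500) = 24/71

P(there is an intruder|the alarm triggers) = 24/71 ≈ 33.80%


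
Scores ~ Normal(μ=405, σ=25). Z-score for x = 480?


z = (x - μ)/σ = (480 - 405)/25 = 3.0

z = 3.0


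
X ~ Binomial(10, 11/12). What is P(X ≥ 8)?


P(X ≥ 8) = Σ P(X=i) for i=8..10
P(X=8) = 1071794405/6879707136
P(X=9) = 11789738455/30958682112
P(X=10) = 25937424601/61917364224
Sum = 4930254263/5159780352

P(X ≥ 8) = 4930254263/5159780352 ≈ 95.55%


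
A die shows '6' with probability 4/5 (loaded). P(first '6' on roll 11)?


Geometric: P(X=11) = (1-p)^(k-1)×p = (1/5)^10×4/5 = 4/48828125

P(X=11) = 4/48828125 ≈ 0.00%


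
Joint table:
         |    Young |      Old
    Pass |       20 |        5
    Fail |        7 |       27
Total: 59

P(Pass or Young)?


P(Pass∨Young) = P(Pass) + P(Young) - P(Pass∧Young)
= (25 + 27 - 20)/59 = 32/59

P = 32/59 ≈ 54.24%


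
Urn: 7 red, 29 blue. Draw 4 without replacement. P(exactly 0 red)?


Hypergeometric: C(7,0)×C(29,4)/C(36,4)
= 1×23751/58905 = 377/935

P(X=0) = 377/935 ≈ 40.32%


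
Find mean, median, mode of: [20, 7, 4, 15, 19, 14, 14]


Sorted: [4, 7, 14, 14, 15, 19, 20]
Mean = 93/7
Median = 14
Freq: {20: 1, 7: 1, 4: 1, 15: 1, 19: 1, 14: 2}
Mode: [14]

Mean=93/7, Median=14, Mode=14


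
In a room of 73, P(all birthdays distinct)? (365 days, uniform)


P(all different) = Π(365-i)/365 for i=0..72
= (365/365)×(364/365)×...×(293/365)
= 0.000439

P ≈ 0.0004 ≈ 0.04%


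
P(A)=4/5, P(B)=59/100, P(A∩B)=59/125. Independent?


P(A)×P(B) = 59/125
P(A∩B) = 59/125
Equal ✓ → Independent

Yes, independent


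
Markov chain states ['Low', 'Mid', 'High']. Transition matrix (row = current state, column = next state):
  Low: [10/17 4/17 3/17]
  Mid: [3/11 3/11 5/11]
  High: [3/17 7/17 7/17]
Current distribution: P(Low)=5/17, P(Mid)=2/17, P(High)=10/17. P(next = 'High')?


P(next=High) = Σᵢ P(now=i)×P(i→High)
= 5/17×3/17 + 2/17×5/11 + 10/17×7/17
= 15/289 + 10/187 + 70/289 = 65/187

P = 65/187 ≈ 0.3476


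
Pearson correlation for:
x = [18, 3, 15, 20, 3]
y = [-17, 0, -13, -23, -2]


n=5, Σx=59, Σy=-55, Σxy=-967, Σx²=967, Σy²=991
r = (5×(-967) - 59×(-55))/√((5×967 - 59²)(5×991 - (-55)²))
= -1590/√(1354×1930) = -1590/√2613220 ≈ -1590/1616.5457 ≈ -0.9836

r ≈ -0.9836


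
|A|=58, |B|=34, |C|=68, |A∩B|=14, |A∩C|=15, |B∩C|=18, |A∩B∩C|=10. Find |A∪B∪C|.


|A∪B∪C| = 58+34+68-14-15-18+10 = 123

|A∪B∪C| = 123


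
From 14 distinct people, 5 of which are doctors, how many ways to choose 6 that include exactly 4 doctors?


Choose 4 of the 5 doctors and 2 of the other 9 people:
C(5,4)×C(9,2) = 5×36 = 180

180


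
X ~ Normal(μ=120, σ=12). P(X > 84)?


z = (84-120)/12 = -3.0
P(X > 84) = 1 - P(Z ≤ -3.0) = 1 - 0.0013 = 0.9987

P(X > 84) ≈ 0.9987


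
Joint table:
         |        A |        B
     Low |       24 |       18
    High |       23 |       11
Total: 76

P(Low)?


P(Low) = (24+18)/76 = 42/76 = 21/38

P(Low) = 21/38 ≈ 55.26%


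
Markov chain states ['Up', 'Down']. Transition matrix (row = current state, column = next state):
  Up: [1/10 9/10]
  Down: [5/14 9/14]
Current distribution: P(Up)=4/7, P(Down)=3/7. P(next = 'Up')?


P(next=Up) = Σᵢ P(now=i)×P(i→Up)
= 4/7×1/10 + 3/7×5/14
= 2/35 + 15/98 = 103/490

P = 103/490 ≈ 0.2102


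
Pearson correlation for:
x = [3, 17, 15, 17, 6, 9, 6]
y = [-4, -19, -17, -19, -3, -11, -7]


n=7, Σx=73, Σy=-80, Σxy=-1072, Σx²=965, Σy²=1206
r = (7×(-1072) - 73×(-80))/√((7×965 - 73²)(7×1206 - (-80)²))
= -1664/√(1426×2042) = -1664/√2911892 ≈ -1664/1706.4267 ≈ -0.9751

r ≈ -0.9751


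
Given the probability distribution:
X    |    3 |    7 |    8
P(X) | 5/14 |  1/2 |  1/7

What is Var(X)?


E[X] = 40/7
E[X²] = 258/7
Var(X) = E[X²] - (E[X])² = 258/7 - 1600/49 = 206/49

Var(X) = 206/49 ≈ 4.2041


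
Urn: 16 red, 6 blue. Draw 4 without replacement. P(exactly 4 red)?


Hypergeometric: C(16,4)×C(6,0)/C(22,4)
= 1820×1/7315 = 52/209

P(X=4) = 52/209 ≈ 24.88%


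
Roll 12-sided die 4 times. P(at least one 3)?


P(no 3)^4 = (11/12)^4 = 14641/20736
P(≥1) = 1 - 14641/20736 = 6095/20736

P = 6095/20736 ≈ 29.39%


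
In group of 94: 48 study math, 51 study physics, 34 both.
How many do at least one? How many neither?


|A∪B| = 48+51-34 = 65
Neither = 94-65 = 29

At least one: 65; Neither: 29


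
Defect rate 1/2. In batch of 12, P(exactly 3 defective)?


Binomial: P(X=3) = C(12,3)×p^3×(1-p)^9
= 220 × 1/8 × 1/512 = 55/1024

P(X=3) = 55/1024 ≈ 5.37%


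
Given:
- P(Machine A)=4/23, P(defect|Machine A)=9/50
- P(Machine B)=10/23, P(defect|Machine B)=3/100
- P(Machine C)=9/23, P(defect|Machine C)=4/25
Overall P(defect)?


P(B) = Σ P(B|Aᵢ)×P(Aᵢ)
  9/50×4/23 = 18/575
  3/100×10/23 = 3/230
  4/25×9/23 = 36/575
Sum = 123/1150

P(defect) = 123/1150 ≈ 10.70%


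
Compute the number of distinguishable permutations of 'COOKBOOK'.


Letters: 8, freq: {'C': 1, 'O': 4, 'K': 2, 'B': 1}
8!/(1!×4!×2!×1!) = 40320/48 = 840

840


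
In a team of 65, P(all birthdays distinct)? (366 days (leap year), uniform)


P(all different) = Π(366-i)/366 for i=0..64
= (366/366)×(365/366)×...×(302/366)
= 0.002358

P ≈ 0.0024 ≈ 0.24%


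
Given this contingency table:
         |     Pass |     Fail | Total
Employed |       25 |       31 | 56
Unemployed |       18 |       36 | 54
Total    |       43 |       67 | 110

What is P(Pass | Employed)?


P(Pass | Employed) = 25/(25+31) = 25/56

P(Pass|Employed) = 25/56 ≈ 44.64%


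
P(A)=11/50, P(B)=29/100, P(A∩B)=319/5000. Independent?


P(A)×P(B) = 319/5000
P(A∩B) = 319/5000
Equal ✓ → Independent

Yes, independent


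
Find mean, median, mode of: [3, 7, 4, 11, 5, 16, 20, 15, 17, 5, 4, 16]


Sorted: [3, 4, 4, 5, 5, 7, 11, 15, 16, 16, 17, 20]
Mean = 123/12 = 41/4
Median = 9
Freq: {3: 1, 7: 1, 4: 2, 11: 1, 5: 2, 16: 2, 20: 1, 15: 1, 17: 1}
Mode: [4, 5, 16]

Mean=41/4, Median=9, Mode=[4, 5, 16]


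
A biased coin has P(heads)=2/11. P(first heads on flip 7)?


Geometric: P(X=7) = (1-p)^(k-1)×p = (9/11)^6×2/11 = 1062882/19487171

P(X=7) = 1062882/19487171 ≈ 5.45%


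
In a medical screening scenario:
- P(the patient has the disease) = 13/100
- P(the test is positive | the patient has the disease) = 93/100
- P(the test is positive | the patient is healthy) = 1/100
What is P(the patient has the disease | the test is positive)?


Using Bayes' theorem:
P(A|B) = P(B|A)·P(A) / P(B)

P(the test is positive) = 93/100 × 13/100 + 1/100 × 87/100
= 1209/10000 + 87/10000 = 81/625

P(the patient has the disease|the test is positive) = (1209/10000) / (81/625) = 403/432

P(the patient has the disease|the test is positive) = 403/432 ≈ 93.29%


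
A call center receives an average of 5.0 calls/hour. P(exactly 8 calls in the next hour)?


Poisson(λ=5.0): P(X=8) = e^(-λ)×λ^k/k!
= e^(-5.0) × 5.0^8 / 8!
≈ 0.006737946999 × 390625 / 40320 ≈ 0.065278

P(X=8) ≈ 0.065278 ≈ 6.53%


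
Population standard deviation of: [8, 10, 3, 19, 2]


Mean = 42/5
  (8-42/5)²=4/25
  (10-42/5)²=64/25
  (3-42/5)²=729/25
  (19-42/5)²=2809/25
  (2-42/5)²=1024/25
Σ(x-μ)² = 926/5
σ² = (926/5)/5 = 926/25

σ = √(926/25) ≈ 6.0860


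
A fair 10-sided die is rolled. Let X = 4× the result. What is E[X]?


E[die] = (1+10)/2 = 11/2
E[X] = 4 × 11/2 = 22

E[X] = 22


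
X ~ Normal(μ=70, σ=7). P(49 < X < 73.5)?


z₁=(49-70)/7=-3.0, z₂=(73.5-70)/7=0.5
P = Φ(0.5) - Φ(-3.0) = 0.691462 - 0.001350 = 0.690112 ≈ 0.6901

P(49 < X < 73.5) ≈ 0.6901


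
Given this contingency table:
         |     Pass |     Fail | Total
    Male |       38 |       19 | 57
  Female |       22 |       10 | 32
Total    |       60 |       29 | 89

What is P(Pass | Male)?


P(Pass | Male) = 38/(38+19) = 38/57 = 2/3

P(Pass|Male) = 2/3 ≈ 66.67%


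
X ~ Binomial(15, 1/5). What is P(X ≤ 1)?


P(X ≤ 1) = Σ P(X=i) for i=0..1
P(X=0) = 1073741824/30517578125
P(X=1) = 805306368/6103515625
Sum = 5100273664/30517578125

P(X ≤ 1) = 5100273664/30517578125 ≈ 16.71%


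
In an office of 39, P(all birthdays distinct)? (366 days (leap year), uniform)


P(all different) = Π(366-i)/366 for i=0..38
= (366/366)×(365/366)×...×(328/366)
= 0.122510

P ≈ 0.1225 ≈ 12.25%


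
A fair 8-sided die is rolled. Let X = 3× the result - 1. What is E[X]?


E[die] = (1+8)/2 = 9/2
E[X] = 3×9/2 - 1 = 25/2

E[X] = 25/2


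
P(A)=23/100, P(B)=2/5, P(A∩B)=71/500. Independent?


P(A)×P(B) = 23/250
P(A∩B) = 71/500
Not equal → NOT independent

No, not independent


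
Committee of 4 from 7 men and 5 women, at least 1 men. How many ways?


Count by #men:
  1M,3W: C(7,1)×C(5,3)=70
  2M,2W: C(7,2)×C(5,2)=210
  3M,1W: C(7,3)×C(5,1)=175
  4M,0W: C(7,4)×C(5,0)=35
Total = 490

490


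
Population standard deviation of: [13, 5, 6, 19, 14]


Mean = 57/5
  (13-57/5)²=64/25
  (5-57/5)²=1024/25
  (6-57/5)²=729/25
  (19-57/5)²=1444/25
  (14-57/5)²=169/25
Σ(x-μ)² = 686/5
σ² = (686/5)/5 = 686/25

σ = √(686/25) ≈ 5.2383


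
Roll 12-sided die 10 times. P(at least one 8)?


P(no 8)^10 = (11/12)^10 = 25937424601/61917364224
P(≥1) = 1 - 25937424601/61917364224 = 35979939623/61917364224

P = 35979939623/61917364224 ≈ 58.11%


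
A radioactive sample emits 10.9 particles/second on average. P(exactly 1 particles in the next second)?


Poisson(λ=10.9): P(X=1) = e^(-λ)×λ^k/k!
= e^(-10.9) × 10.9^1 / 1!
≈ 1.8458234e-05 × 10.9 / 1 ≈ 0.000201

P(X=1) ≈ 0.000201 ≈ 0.02%


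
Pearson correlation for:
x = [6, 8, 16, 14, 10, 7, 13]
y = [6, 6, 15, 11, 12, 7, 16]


n=7, Σx=74, Σy=73, Σxy=855, Σx²=870, Σy²=867
r = (7×855 - 74×73)/√((7×870 - 74²)(7×867 - 73²))
= 583/√(614×740) = 583/√454360 ≈ 583/674.0623 ≈ 0.8649

r ≈ 0.8649


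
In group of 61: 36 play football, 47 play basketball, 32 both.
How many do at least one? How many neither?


|A∪B| = 36+47-32 = 51
Neither = 61-51 = 10

At least one: 51; Neither: 10


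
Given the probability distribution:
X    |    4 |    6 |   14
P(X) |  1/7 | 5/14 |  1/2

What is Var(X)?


E[X] = 68/7
E[X²] = 792/7
Var(X) = E[X²] - (E[X])² = 792/7 - 4624/49 = 920/49

Var(X) = 920/49 ≈ 18.7755


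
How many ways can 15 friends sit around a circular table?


Circular arrangements of 15 distinct objects: fix one position to break rotational symmetry.
(n-1)! = 14! = 87178291200

87178291200


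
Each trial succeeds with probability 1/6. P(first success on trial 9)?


Geometric: P(X=9) = (1-p)^(k-1)×p = (5/6)^8×1/6 = 390625/10077696

P(X=9) = 390625/10077696 ≈ 3.88%


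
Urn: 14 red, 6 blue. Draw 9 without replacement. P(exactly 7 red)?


Hypergeometric: C(14,7)×C(6,2)/C(20,9)
= 3432×15/167960 = 99/323

P(X=7) = 99/323 ≈ 30.65%


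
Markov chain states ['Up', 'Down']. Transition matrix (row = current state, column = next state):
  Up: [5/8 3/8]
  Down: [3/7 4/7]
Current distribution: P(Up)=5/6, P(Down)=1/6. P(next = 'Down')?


P(next=Down) = Σᵢ P(now=i)×P(i→Down)
= 5/6×3/8 + 1/6×4/7
= 5/16 + 2/21 = 137/336

P = 137/336 ≈ 0.4077


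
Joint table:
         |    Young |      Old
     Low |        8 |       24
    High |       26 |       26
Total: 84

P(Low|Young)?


P(Low|Young) = 8/(8+26) = 8/34 = 4/17

P = 4/17 ≈ 23.53%


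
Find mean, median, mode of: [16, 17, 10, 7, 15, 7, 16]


Sorted: [7, 7, 10, 15, 16, 16, 17]
Mean = 88/7
Median = 15
Freq: {16: 2, 17: 1, 10: 1, 7: 2, 15: 1}
Mode: [7, 16]

Mean=88/7, Median=15, Mode=[7, 16]


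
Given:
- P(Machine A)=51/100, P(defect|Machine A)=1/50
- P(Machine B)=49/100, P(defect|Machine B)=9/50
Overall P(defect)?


P(B) = Σ P(B|Aᵢ)×P(Aᵢ)
  1/50×51/100 = 51/5000
  9/50×49/100 = 441/5000
Sum = 123/1250

P(defect) = 123/1250 ≈ 9.84%


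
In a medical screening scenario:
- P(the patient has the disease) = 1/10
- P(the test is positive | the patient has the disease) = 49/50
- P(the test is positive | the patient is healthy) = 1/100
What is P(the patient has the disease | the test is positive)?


Using Bayes' theorem:
P(A|B) = P(B|A)·P(A) / P(B)

P(the test is positive) = 49/50 × 1/10 + 1/100 × 9/10
= 49/500 + 9/1000 = 107/1000

P(the patient has the disease|the test is positive) = (49/500) / (107/1000) = 98/107

P(the patient has the disease|the test is positive) = 98/107 ≈ 91.59%


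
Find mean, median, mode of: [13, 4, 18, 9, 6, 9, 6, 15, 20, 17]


Sorted: [4, 6, 6, 9, 9, 13, 15, 17, 18, 20]
Mean = 117/10
Median = 11
Freq: {13: 1, 4: 1, 18: 1, 9: 2, 6: 2, 15: 1, 20: 1, 17: 1}
Mode: [6, 9]

Mean=117/10, Median=11, Mode=[6, 9]


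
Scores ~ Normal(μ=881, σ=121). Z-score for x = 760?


z = (x - μ)/σ = (760 - 881)/121 = -1.0

z = -1.0


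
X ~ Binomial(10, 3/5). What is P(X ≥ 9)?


P(X ≥ 9) = Σ P(X=i) for i=9..10
P(X=9) = 78732/1953125
P(X=10) = 59049/9765625
Sum = 452709/9765625

P(X ≥ 9) = 452709/9765625 ≈ 4.64%


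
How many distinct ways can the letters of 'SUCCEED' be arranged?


Letters: 7, freq: {'S': 1, 'U': 1, 'C': 2, 'E': 2, 'D': 1}
7!/(1!×1!×2!×2!×1!) = 5040/4 = 1260

1260


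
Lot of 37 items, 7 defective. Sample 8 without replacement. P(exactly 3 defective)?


Hypergeometric: C(7,3)×C(30,5)/C(37,8)
= 35×142506/38608020 = 55419/428978

P(X=3) = 55419/428978 ≈ 12.92%


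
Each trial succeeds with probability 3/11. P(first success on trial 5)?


Geometric: P(X=5) = (1-p)^(k-1)×p = (8/11)^4×3/11 = 12288/161051

P(X=5) = 12288/161051 ≈ 7.63%


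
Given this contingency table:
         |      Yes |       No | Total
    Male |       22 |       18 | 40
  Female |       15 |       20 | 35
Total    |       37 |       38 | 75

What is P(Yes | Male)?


P(Yes | Male) = 22/(22+18) = 22/40 = 11/20

P(Yes|Male) = 11/20 ≈ 55.00%


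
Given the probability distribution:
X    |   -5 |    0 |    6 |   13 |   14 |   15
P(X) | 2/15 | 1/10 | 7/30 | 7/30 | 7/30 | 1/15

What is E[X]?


E[X] = Σ x·P(X=x)
= (-5)×(2/15) + (0)×(1/10) + (6)×(7/30) + (13)×(7/30) + (14)×(7/30) + (15)×(1/15)
= 241/30

E[X] = 241/30


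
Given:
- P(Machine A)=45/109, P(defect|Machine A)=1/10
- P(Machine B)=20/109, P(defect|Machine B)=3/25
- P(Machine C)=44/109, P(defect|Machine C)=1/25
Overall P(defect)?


P(B) = Σ P(B|Aᵢ)×P(Aᵢ)
  1/10×45/109 = 9/218
  3/25×20/109 = 12/545
  1/25×44/109 = 44/2725
Sum = 433/5450

P(defect) = 433/5450 ≈ 7.94%


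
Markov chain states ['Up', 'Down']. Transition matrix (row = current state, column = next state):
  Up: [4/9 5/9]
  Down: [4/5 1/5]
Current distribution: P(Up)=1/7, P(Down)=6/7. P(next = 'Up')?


P(next=Up) = Σᵢ P(now=i)×P(i→Up)
= 1/7×4/9 + 6/7×4/5
= 4/63 + 24/35 = 236/315

P = 236/315 ≈ 0.7492


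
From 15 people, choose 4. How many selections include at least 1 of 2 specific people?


Complement: C(15,4) - C(13,4) = 1365 - 715 = 650

650


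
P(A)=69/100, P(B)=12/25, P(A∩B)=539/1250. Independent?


P(A)×P(B) = 207/625
P(A∩B) = 539/1250
Not equal → NOT independent

No, not independent


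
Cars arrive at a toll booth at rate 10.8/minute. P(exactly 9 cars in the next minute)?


Poisson(λ=10.8): P(X=9) = e^(-λ)×λ^k/k!
= e^(-10.8) × 10.8^9 / 9!
≈ 2.039950341e-05 × 1999004627.1 / 362880 ≈ 0.112375

P(X=9) ≈ 0.112375 ≈ 11.24%


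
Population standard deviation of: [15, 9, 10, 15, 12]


Mean = 61/5
  (15-61/5)²=196/25
  (9-61/5)²=256/25
  (10-61/5)²=121/25
  (15-61/5)²=196/25
  (12-61/5)²=1/25
Σ(x-μ)² = 154/5
σ² = (154/5)/5 = 154/25

σ = √(154/25) ≈ 2.4819


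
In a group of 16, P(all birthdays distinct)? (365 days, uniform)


P(all different) = Π(365-i)/365 for i=0..15
= (365/365)×(364/365)×...×(350/365)
= 0.716396

P ≈ 0.7164 ≈ 71.64%


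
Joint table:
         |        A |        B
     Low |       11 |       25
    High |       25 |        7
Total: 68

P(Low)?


P(Low) = (11+25)/68 = 36/68 = 9/17

P(Low) = 9/17 ≈ 52.94%


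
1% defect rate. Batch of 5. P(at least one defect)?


P(all good) = (99/100)^5 = 9509900499/10000000000
P(≥1 defect) = 490099501/10000000000

P = 490099501/10000000000 ≈ 4.90%


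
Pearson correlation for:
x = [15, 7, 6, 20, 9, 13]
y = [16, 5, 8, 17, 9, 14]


n=6, Σx=70, Σy=69, Σxy=926, Σx²=960, Σy²=911
r = (6×926 - 70×69)/√((6×960 - 70²)(6×911 - 69²))
= 726/√(860×705) = 726/√606300 ≈ 726/778.6527 ≈ 0.9324

r ≈ 0.9324


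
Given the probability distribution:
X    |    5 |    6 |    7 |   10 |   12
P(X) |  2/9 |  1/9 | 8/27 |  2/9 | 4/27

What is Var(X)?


E[X] = 212/27
E[X²] = 1826/27
Var(X) = E[X²] - (E[X])² = 1826/27 - 44944/729 = 4358/729

Var(X) = 4358/729 ≈ 5.9781


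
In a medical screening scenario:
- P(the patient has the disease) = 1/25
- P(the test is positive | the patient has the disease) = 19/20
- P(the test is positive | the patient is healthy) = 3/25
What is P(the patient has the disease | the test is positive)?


Using Bayes' theorem:
P(A|B) = P(B|A)·P(A) / P(B)

P(the test is positive) = 19/20 × 1/25 + 3/25 × 24/25
= 19/500 + 72/625 = 383/2500

P(the patient has the disease|the test is positive) = (19/500) / (383/2500) = 95/383

P(the patient has the disease|the test is positive) = 95/383 ≈ 24.80%


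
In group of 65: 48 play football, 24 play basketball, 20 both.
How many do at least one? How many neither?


|A∪B| = 48+24-20 = 52
Neither = 65-52 = 13

At least one: 52; Neither: 13


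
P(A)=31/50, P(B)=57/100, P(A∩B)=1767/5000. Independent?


P(A)×P(B) = 1767/5000
P(A∩B) = 1767/5000
Equal ✓ → Independent

Yes, independent


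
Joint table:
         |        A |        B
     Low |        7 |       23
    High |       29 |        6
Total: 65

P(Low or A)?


P(Low∨A) = P(Low) + P(A) - P(Low∧A)
= (30 + 36 - 7)/65 = 59/65

P = 59/65 ≈ 90.77%


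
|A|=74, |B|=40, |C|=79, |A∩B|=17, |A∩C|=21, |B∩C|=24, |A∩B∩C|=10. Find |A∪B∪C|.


|A∪B∪C| = 74+40+79-17-21-24+10 = 141

|A∪B∪C| = 141


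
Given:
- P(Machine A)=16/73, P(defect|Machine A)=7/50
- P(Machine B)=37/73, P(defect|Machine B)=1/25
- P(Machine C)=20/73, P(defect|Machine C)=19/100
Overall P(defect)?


P(B) = Σ P(B|Aᵢ)×P(Aᵢ)
  7/50×16/73 = 56/1825
  1/25×37/73 = 37/1825
  19/100×20/73 = 19/365
Sum = 188/1825

P(defect) = 188/1825 ≈ 10.30%


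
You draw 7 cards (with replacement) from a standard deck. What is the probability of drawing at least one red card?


P(not a red card) = 26/52 = 1/2
P(none in 7 draws) = (1/2)^7 = 1/128
P(≥1 red card) = 1 - 1/128 = 127/128

P = 127/128 ≈ 99.22%


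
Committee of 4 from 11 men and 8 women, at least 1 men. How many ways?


Count by #men:
  1M,3W: C(11,1)×C(8,3)=616
  2M,2W: C(11,2)×C(8,2)=1540
  3M,1W: C(11,3)×C(8,1)=1320
  4M,0W: C(11,4)×C(8,0)=330
Total = 3806

3806


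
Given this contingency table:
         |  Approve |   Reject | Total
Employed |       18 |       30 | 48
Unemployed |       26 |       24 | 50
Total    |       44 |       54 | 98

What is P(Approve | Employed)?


P(Approve | Employed) = 18/(18+30) = 18/48 = 3/8

P(Approve|Employed) = 3/8 ≈ 37.50%


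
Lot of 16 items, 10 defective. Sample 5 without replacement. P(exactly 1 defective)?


Hypergeometric: C(10,1)×C(6,4)/C(16,5)
= 10×15/4368 = 25/728

P(X=1) = 25/728 ≈ 3.43%


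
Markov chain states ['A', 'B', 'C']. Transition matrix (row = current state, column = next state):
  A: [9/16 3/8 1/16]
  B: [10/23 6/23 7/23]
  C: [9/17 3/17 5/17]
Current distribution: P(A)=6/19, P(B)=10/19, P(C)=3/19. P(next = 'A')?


P(next=A) = Σᵢ P(now=i)×P(i→A)
= 6/19×9/16 + 10/19×10/23 + 3/19×9/17
= 27/152 + 100/437 + 27/323 = 29125/59432

P = 29125/59432 ≈ 0.4901


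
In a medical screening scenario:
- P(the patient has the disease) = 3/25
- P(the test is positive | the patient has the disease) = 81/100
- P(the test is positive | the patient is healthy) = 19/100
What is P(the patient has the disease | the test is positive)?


Using Bayes' theorem:
P(A|B) = P(B|A)·P(A) / P(B)

P(the test is positive) = 81/100 × 3/25 + 19/100 × 22/25
= 243/2500 + 209/1250 = 661/2500

P(the patient has the disease|the test is positive) = (243/2500) / (661/2500) = 243/661

P(the patient has the disease|the test is positive) = 243/661 ≈ 36.76%


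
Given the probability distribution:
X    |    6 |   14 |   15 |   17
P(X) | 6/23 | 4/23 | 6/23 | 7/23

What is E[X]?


E[X] = Σ x·P(X=x)
= (6)×(6/23) + (14)×(4/23) + (15)×(6/23) + (17)×(7/23)
= 301/23

E[X] = 301/23


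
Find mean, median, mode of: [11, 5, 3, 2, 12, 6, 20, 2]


Sorted: [2, 2, 3, 5, 6, 11, 12, 20]
Mean = 61/8
Median = 11/2
Freq: {11: 1, 5: 1, 3: 1, 2: 2, 12: 1, 6: 1, 20: 1}
Mode: [2]

Mean=61/8, Median=11/2, Mode=2


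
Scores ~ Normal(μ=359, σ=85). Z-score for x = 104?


z = (x - μ)/σ = (104 - 359)/85 = -3.0

z = -3.0


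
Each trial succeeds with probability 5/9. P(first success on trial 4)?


Geometric: P(X=4) = (1-p)^(k-1)×p = (4/9)^3×5/9 = 320/6561

P(X=4) = 320/6561 ≈ 4.88%


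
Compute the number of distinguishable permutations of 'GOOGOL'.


Letters: 6, freq: {'G': 2, 'O': 3, 'L': 1}
6!/(2!×3!×1!) = 720/12 = 60

60


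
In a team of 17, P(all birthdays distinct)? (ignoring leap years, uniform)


P(all different) = Π(365-i)/365 for i=0..16
= (365/365)×(364/365)×...×(349/365)
= 0.684992

P ≈ 0.6850 ≈ 68.50%


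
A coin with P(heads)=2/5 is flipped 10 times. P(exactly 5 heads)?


Binomial: P(X=5) = C(10,5)×p^5×(1-p)^5
= 252 × 32/3125 × 243/3125 = 1959552/9765625

P(X=5) = 1959552/9765625 ≈ 20.07%


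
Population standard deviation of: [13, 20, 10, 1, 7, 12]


Mean = 63/6 = 21/2
  (13-21/2)²=25/4
  (20-21/2)²=361/4
  (10-21/2)²=1/4
  (1-21/2)²=361/4
  (7-21/2)²=49/4
  (12-21/2)²=9/4
Σ(x-μ)² = 403/2
σ² = (403/2)/6 = 403/12

σ = √(403/12) ≈ 5.7951


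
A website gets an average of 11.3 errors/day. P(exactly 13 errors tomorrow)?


Poisson(λ=11.3): P(X=13) = e^(-λ)×λ^k/k!
= e^(-11.3) × 11.3^13 / 13!
≈ 1.237292426e-05 × 4.89801110322e+13 / 6227020800 ≈ 0.097322

P(X=13) ≈ 0.097322 ≈ 9.73%


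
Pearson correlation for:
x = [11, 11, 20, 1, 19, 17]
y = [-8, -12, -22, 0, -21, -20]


n=6, Σx=79, Σy=-83, Σxy=-1399, Σx²=1293, Σy²=1533
r = (6×(-1399) - 79×(-83))/√((6×1293 - 79²)(6×1533 - (-83)²))
= -1837/√(1517×2309) = -1837/√3502753 ≈ -1837/1871.5643 ≈ -0.9815

r ≈ -0.9815


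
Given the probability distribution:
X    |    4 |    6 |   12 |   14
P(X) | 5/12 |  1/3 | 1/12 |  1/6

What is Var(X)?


E[X] = 7
E[X²] = 190/3
Var(X) = E[X²] - (E[X])² = 190/3 - 49 = 43/3

Var(X) = 43/3 ≈ 14.3333


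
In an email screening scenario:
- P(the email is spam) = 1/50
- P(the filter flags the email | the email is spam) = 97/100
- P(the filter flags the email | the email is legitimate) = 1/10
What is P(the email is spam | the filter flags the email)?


Using Bayes' theorem:
P(A|B) = P(B|A)·P(A) / P(B)

P(the filter flags the email) = 97/100 × 1/50 + 1/10 × 49/50
= 97/5000 + 49/500 = 587/5000

P(the email is spam|the filter flags the email) = (97/5000) / (587/5000) = 97/587

P(the email is spam|the filter flags the email) = 97/587 ≈ 16.52%


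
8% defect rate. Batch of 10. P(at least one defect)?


P(all good) = (23/25)^10 = 41426511213649/95367431640625
P(≥1 defect) = 53940920426976/95367431640625

P = 53940920426976/95367431640625 ≈ 56.56%


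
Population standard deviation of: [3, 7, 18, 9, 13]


Mean = 50/5 = 10
  (3-10)²=49
  (7-10)²=9
  (18-10)²=64
  (9-10)²=1
  (13-10)²=9
Σ(x-μ)² = 132
σ² = 132/5

σ = √(132/5) ≈ 5.1381


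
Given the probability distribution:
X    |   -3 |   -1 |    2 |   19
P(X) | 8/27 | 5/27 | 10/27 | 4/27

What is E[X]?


E[X] = Σ x·P(X=x)
= (-3)×(8/27) + (-1)×(5/27) + (2)×(10/27) + (19)×(4/27)
= 67/27

E[X] = 67/27


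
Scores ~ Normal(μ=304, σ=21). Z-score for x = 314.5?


z = (x - μ)/σ = (314.5 - 304)/21 = 0.5

z = 0.5


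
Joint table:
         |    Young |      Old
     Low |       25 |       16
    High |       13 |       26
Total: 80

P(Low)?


P(Low) = (25+16)/80 = 41/80

P(Low) = 41/80 ≈ 51.25%


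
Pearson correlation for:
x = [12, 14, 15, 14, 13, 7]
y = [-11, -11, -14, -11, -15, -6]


n=6, Σx=75, Σy=-68, Σxy=-887, Σx²=979, Σy²=820
r = (6×(-887) - 75×(-68))/√((6×979 - 75²)(6×820 - (-68)²))
= -222/√(249×296) = -222/√73704 ≈ -222/271.4848 ≈ -0.8177

r ≈ -0.8177


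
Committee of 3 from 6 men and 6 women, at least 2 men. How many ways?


Count by #men:
  2M,1W: C(6,2)×C(6,1)=90
  3M,0W: C(6,3)×C(6,0)=20
Total = 110

110


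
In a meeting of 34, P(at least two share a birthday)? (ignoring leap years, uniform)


P(all different) = Π(365-i)/365 for i=0..33
= 0.204683
P(match) = 1 - 0.204683 = 0.795317

P ≈ 0.7953 ≈ 79.53%


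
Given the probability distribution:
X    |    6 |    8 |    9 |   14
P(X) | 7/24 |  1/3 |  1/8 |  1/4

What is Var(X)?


E[X] = 217/24
E[X²] = 2183/24
Var(X) = E[X²] - (E[X])² = 2183/24 - 47089/576 = 5303/576

Var(X) = 5303/576 ≈ 9.2066


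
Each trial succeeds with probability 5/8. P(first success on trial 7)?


Geometric: P(X=7) = (1-p)^(k-1)×p = (3/8)^6×5/8 = 3645/2097152

P(X=7) = 3645/2097152 ≈ 0.17%


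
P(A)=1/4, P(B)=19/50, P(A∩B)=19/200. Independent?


P(A)×P(B) = 19/200
P(A∩B) = 19/200
Equal ✓ → Independent

Yes, independent


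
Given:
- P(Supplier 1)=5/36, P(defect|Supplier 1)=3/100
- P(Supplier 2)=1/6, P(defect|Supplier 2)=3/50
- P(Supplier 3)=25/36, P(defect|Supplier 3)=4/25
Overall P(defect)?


P(B) = Σ P(B|Aᵢ)×P(Aᵢ)
  3/100×5/36 = 1/240
  3/50×1/6 = 1/100
  4/25×25/36 = 1/9
Sum = 451/3600

P(defect) = 451/3600 ≈ 12.53%


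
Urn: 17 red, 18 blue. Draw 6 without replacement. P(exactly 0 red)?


Hypergeometric: C(17,0)×C(18,6)/C(35,6)
= 1×18564/1623160 = 39/3410

P(X=0) = 39/3410 ≈ 1.14%


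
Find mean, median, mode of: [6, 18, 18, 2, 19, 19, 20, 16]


Sorted: [2, 6, 16, 18, 18, 19, 19, 20]
Mean = 118/8 = 59/4
Median = 18
Freq: {6: 1, 18: 2, 2: 1, 19: 2, 20: 1, 16: 1}
Mode: [18, 19]

Mean=59/4, Median=18, Mode=[18, 19]


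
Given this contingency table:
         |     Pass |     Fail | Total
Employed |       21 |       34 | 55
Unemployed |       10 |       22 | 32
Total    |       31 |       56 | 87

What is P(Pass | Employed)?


P(Pass | Employed) = 21/(21+34) = 21/55

P(Pass|Employed) = 21/55 ≈ 38.18%


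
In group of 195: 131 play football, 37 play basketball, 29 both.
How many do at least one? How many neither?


|A∪B| = 131+37-29 = 139
Neither = 195-139 = 56

At least one: 139; Neither: 56


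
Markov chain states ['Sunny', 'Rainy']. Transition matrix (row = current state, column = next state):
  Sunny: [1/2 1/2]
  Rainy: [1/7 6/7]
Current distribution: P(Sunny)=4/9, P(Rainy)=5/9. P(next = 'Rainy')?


P(next=Rainy) = Σᵢ P(now=i)×P(i→Rainy)
= 4/9×1/2 + 5/9×6/7
= 2/9 + 10/21 = 44/63

P = 44/63 ≈ 0.6984


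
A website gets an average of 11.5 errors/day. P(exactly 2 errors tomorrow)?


Poisson(λ=11.5): P(X=2) = e^(-λ)×λ^k/k!
= e^(-11.5) × 11.5^2 / 2!
≈ 1.01300936e-05 × 132.25 / 2 ≈ 0.000670

P(X=2) ≈ 0.000670 ≈ 0.07%


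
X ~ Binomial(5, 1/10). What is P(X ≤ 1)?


P(X ≤ 1) = Σ P(X=i) for i=0..1
P(X=0) = 59049/100000
P(X=1) = 6561/20000
Sum = 45927/50000

P(X ≤ 1) = 45927/50000 ≈ 91.85%


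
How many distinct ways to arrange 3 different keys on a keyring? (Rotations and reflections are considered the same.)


Free circular arrangements: rotations and reflections both identified.
(n-1)!/2 = 2!/2 = 2/2 = 1

1


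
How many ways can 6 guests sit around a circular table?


Circular arrangements of 6 distinct objects: fix one position to break rotational symmetry.
(n-1)! = 5! = 120

120


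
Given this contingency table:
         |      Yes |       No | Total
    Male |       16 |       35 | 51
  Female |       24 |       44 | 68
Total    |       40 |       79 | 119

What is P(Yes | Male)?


P(Yes | Male) = 16/(16+35) = 16/51

P(Yes|Male) = 16/51 ≈ 31.37%


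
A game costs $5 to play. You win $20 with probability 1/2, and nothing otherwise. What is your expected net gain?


E[gain] = (20-5)×1/2 + (-5)×1/2
= 15/2 - 5/2 = 5

Expected net gain = $5 ≈ $5.00


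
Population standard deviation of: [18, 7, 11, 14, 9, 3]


Mean = 62/6 = 31/3
  (18-31/3)²=529/9
  (7-31/3)²=100/9
  (11-31/3)²=4/9
  (14-31/3)²=121/9
  (9-31/3)²=16/9
  (3-31/3)²=484/9
Σ(x-μ)² = 418/3
σ² = (418/3)/6 = 209/9

σ = √(209/9) ≈ 4.8189


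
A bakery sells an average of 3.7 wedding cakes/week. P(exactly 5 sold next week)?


Poisson(λ=3.7): P(X=5) = e^(-λ)×λ^k/k!
= e^(-3.7) × 3.7^5 / 5!
≈ 0.02472352647 × 693.43957 / 120 ≈ 0.142869

P(X=5) ≈ 0.142869 ≈ 14.29%


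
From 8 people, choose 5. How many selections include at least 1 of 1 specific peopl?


Complement: C(8,5) - C(7,5) = 56 - 21 = 35

35


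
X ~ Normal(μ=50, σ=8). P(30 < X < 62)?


z₁=(30-50)/8=-2.5, z₂=(62-50)/8=1.5
P = Φ(1.5) - Φ(-2.5) = 0.933193 - 0.006210 = 0.926983 ≈ 0.9270

P(30 < X < 62) ≈ 0.9270


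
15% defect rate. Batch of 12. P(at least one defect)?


P(all good) = (17/20)^12 = 582622237229761/4096000000000000
P(≥1 defect) = 3513377762770239/4096000000000000

P = 3513377762770239/4096000000000000 ≈ 85.78%


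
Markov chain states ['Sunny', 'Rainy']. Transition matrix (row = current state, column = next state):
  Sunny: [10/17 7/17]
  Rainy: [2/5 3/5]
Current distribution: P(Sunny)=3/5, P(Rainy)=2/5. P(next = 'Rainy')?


P(next=Rainy) = Σᵢ P(now=i)×P(i→Rainy)
= 3/5×7/17 + 2/5×3/5
= 21/85 + 6/25 = 207/425

P = 207/425 ≈ 0.4871


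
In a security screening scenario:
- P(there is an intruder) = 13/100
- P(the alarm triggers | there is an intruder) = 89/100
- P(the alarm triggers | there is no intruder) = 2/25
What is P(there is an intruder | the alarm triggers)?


Using Bayes' theorem:
P(A|B) = P(B|A)·P(A) / P(B)

P(the alarm triggers) = 89/100 × 13/100 + 2/25 × 87/100
= 1157/10000 + 87/1250 = 1853/10000

P(there is an intruder|the alarm triggers) = (1157/10000) / (1853/10000) = 1157/1853

P(there is an intruder|the alarm triggers) = 1157/1853 ≈ 62.44%


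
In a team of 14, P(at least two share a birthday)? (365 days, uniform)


P(all different) = Π(365-i)/365 for i=0..13
= 0.776897
P(match) = 1 - 0.776897 = 0.223103

P ≈ 0.2231 ≈ 22.31%


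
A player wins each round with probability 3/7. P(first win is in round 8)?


Geometric: P(X=8) = (1-p)^(k-1)×p = (4/7)^7×3/7 = 49152/5764801

P(X=8) = 49152/5764801 ≈ 0.85%


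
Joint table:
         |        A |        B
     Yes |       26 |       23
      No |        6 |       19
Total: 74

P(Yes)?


P(Yes) = (26+23)/74 = 49/74

P(Yes) = 49/74 ≈ 66.22%


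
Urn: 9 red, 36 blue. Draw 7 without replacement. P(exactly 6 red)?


Hypergeometric: C(9,6)×C(36,1)/C(45,7)
= 84×36/45379620 = 84/1260545

P(X=6) = 84/1260545 ≈ 0.01%


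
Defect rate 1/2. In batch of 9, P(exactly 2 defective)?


Binomial: P(X=2) = C(9,2)×p^2×(1-p)^7
= 36 × 1/4 × 1/128 = 9/128

P(X=2) = 9/128 ≈ 7.03%


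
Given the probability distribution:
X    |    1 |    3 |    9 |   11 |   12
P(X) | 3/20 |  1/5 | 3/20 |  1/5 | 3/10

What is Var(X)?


E[X] = 79/10
E[X²] = 163/2
Var(X) = E[X²] - (E[X])² = 163/2 - 6241/100 = 1909/100

Var(X) = 1909/100 ≈ 19.0900


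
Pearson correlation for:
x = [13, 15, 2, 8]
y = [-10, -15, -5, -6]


n=4, Σx=38, Σy=-36, Σxy=-413, Σx²=462, Σy²=386
r = (4×(-413) - 38×(-36))/√((4×462 - 38²)(4×386 - (-36)²))
= -284/√(404×248) = -284/√100192 ≈ -284/316.5312 ≈ -0.8972

r ≈ -0.8972


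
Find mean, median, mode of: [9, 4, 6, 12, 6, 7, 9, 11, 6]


Sorted: [4, 6, 6, 6, 7, 9, 9, 11, 12]
Mean = 70/9
Median = 7
Freq: {9: 2, 4: 1, 6: 3, 12: 1, 7: 1, 11: 1}
Mode: [6]

Mean=70/9, Median=7, Mode=6


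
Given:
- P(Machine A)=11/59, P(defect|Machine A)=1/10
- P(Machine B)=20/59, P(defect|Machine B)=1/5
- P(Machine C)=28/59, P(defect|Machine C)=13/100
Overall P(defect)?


P(B) = Σ P(B|Aᵢ)×P(Aᵢ)
  1/10×11/59 = 11/590
  1/5×20/59 = 4/59
  13/100×28/59 = 91/1475
Sum = 437/2950

P(defect) = 437/2950 ≈ 14.81%


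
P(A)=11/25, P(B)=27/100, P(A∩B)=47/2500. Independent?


P(A)×P(B) = 297/2500
P(A∩B) = 47/2500
Not equal → NOT independent

No, not independent


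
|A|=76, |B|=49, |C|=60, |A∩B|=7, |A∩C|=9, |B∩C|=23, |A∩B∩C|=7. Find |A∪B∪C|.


|A∪B∪C| = 76+49+60-7-9-23+7 = 153

|A∪B∪C| = 153


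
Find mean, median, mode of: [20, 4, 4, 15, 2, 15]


Sorted: [2, 4, 4, 15, 15, 20]
Mean = 60/6 = 10
Median = 19/2
Freq: {20: 1, 4: 2, 15: 2, 2: 1}
Mode: [4, 15]

Mean=10, Median=19/2, Mode=[4, 15]


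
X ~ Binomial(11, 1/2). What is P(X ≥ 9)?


P(X ≥ 9) = Σ P(X=i) for i=9..11
P(X=9) = 55/2048
P(X=10) = 11/2048
P(X=11) = 1/2048
Sum = 67/2048

P(X ≥ 9) = 67/2048 ≈ 3.27%


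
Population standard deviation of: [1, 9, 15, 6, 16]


Mean = 47/5
  (1-47/5)²=1764/25
  (9-47/5)²=4/25
  (15-47/5)²=784/25
  (6-47/5)²=289/25
  (16-47/5)²=1089/25
Σ(x-μ)² = 786/5
σ² = (786/5)/5 = 786/25

σ = √(786/25) ≈ 5.6071


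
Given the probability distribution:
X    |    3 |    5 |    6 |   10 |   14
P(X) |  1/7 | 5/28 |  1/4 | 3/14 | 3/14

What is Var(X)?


E[X] = 223/28
E[X²] = 2189/28
Var(X) = E[X²] - (E[X])² = 2189/28 - 49729/784 = 11563/784

Var(X) = 11563/784 ≈ 14.7487


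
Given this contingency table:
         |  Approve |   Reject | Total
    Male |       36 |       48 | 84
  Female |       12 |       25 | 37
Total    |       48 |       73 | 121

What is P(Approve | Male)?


P(Approve | Male) = 36/(36+48) = 36/84 = 3/7

P(Approve|Male) = 3/7 ≈ 42.86%


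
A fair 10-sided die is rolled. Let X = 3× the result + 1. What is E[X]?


E[die] = (1+10)/2 = 11/2
E[X] = 3×11/2 + 1 = 35/2

E[X] = 35/2


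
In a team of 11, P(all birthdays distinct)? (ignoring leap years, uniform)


P(all different) = Π(365-i)/365 for i=0..10
= (365/365)×(364/365)×...×(355/365)
= 0.858859

P ≈ 0.8589 ≈ 85.89%


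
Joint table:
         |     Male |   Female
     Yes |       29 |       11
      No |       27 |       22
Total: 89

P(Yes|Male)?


P(Yes|Male) = 29/(29+27) = 29/56

P = 29/56 ≈ 51.79%


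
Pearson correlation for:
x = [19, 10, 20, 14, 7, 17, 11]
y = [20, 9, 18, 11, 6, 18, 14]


n=7, Σx=98, Σy=96, Σxy=1486, Σx²=1516, Σy²=1482
r = (7×1486 - 98×96)/√((7×1516 - 98²)(7×1482 - 96²))
= 994/√(1008×1158) = 994/√1167264 ≈ 994/1080.3999 ≈ 0.9200

r ≈ 0.9200


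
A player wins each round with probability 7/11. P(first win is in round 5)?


Geometric: P(X=5) = (1-p)^(k-1)×p = (4/11)^4×7/11 = 1792/161051

P(X=5) = 1792/161051 ≈ 1.11%


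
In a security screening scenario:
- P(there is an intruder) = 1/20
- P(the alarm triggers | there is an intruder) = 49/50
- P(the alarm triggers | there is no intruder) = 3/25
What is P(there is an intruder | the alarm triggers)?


Using Bayes' theorem:
P(A|B) = P(B|A)·P(A) / P(B)

P(the alarm triggers) = 49/50 × 1/20 + 3/25 × 19/20
= 49/1000 + 57/500 = 163/1000

P(there is an intruder|the alarm triggers) = (49/1000) / (163/1000) = 49/163

P(there is an intruder|the alarm triggers) = 49/163 ≈ 30.06%


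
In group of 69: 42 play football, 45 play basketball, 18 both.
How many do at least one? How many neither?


|A∪B| = 42+45-18 = 69
Neither = 69-69 = 0

At least one: 69; Neither: 0


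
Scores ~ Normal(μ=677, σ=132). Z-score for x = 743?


z = (x - μ)/σ = (743 - 677)/132 = 0.5

z = 0.5


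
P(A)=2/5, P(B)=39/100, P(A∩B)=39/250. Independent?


P(A)×P(B) = 39/250
P(A∩B) = 39/250
Equal ✓ → Independent

Yes, independent


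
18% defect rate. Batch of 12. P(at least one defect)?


P(all good) = (41/50)^12 = 22563490300366186081/244140625000000000000
P(≥1 defect) = 221577134699633813919/244140625000000000000

P = 221577134699633813919/244140625000000000000 ≈ 90.76%


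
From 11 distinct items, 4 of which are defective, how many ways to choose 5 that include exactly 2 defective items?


Choose 2 of the 4 defective items and 3 of the other 7 items:
C(4,2)×C(7,3) = 6×35 = 210

210


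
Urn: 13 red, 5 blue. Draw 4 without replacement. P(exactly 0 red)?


Hypergeometric: C(13,0)×C(5,4)/C(18,4)
= 1×5/3060 = 1/612

P(X=0) = 1/612 ≈ 0.16%


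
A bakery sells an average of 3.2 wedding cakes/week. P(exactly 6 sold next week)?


Poisson(λ=3.2): P(X=6) = e^(-λ)×λ^k/k!
= e^(-3.2) × 3.2^6 / 6!
≈ 0.04076220398 × 1073.741824 / 720 ≈ 0.060789

P(X=6) ≈ 0.060789 ≈ 6.08%


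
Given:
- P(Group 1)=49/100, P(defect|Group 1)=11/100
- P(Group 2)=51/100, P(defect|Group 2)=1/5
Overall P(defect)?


P(B) = Σ P(B|Aᵢ)×P(Aᵢ)
  11/100×49/100 = 539/10000
  1/5×51/100 = 51/500
Sum = 1559/10000

P(defect) = 1559/10000 ≈ 15.59%


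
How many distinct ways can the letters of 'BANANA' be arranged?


Letters: 6, freq: {'B': 1, 'A': 3, 'N': 2}
6!/(1!×3!×2!) = 720/12 = 60

60


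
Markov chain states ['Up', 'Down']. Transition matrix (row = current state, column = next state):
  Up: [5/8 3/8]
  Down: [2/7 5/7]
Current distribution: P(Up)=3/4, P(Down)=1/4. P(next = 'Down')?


P(next=Down) = Σᵢ P(now=i)×P(i→Down)
= 3/4×3/8 + 1/4×5/7
= 9/32 + 5/28 = 103/224

P = 103/224 ≈ 0.4598


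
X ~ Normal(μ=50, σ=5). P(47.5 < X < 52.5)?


z₁=(47.5-50)/5=-0.5, z₂=(52.5-50)/5=0.5
P = Φ(0.5) - Φ(-0.5) = 0.691462 - 0.308538 = 0.382924 ≈ 0.3829

P(47.5 < X < 52.5) ≈ 0.3829


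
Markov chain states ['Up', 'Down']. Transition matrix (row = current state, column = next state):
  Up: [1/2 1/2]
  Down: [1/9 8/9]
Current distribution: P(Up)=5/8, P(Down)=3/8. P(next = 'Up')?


P(next=Up) = Σᵢ P(now=i)×P(i→Up)
= 5/8×1/2 + 3/8×1/9
= 5/16 + 1/24 = 17/48

P = 17/48 ≈ 0.3542


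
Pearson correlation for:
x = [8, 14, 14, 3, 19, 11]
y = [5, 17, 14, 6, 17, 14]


n=6, Σx=69, Σy=73, Σxy=969, Σx²=947, Σy²=1031
r = (6×969 - 69×73)/√((6×947 - 69²)(6×1031 - 73²))
= 777/√(921×857) = 777/√789297 ≈ 777/888.4239 ≈ 0.8746

r ≈ 0.8746
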